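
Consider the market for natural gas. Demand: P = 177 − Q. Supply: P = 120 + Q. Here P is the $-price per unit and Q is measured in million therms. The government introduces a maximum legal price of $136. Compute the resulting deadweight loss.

$156.25 million

Competitive equilibrium: 177 − Q = 120 + Q → Q* = 28.5, P* = 148.5.
At the ceiling P = 136, quantity supplied = (136 − 120)/1 = 16.
Willingness to pay at Q' = 16: 177 − 1·16 = 161.
ΔQ = 28.5 − 16 = 12.5; wedge = 161 − 136 = 25.
The triangle = ½ × 12.5 × 25 = $156.25 million.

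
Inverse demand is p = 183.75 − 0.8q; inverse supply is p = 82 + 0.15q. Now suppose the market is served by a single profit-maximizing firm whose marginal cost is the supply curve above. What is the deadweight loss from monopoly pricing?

Competitive equilibrium: 183.75 − 0.8q = 82 + 0.15q → q* = 107.1053, p* = 98.0658.
Marginal revenue: MR = 183.75 − 1.6q. Set MR = MC: 183.75 − 1.6q = 82 + 0.15q → q_m = 58.1429.
Price p_m = 183.75 − 0.8·58.1429 = 137.2357; MC(q_m) = 82 + 0.15·58.1429 = 90.7214.
Competitive q* = 107.1053, so Δq = 48.9624; wedge = 137.2357 − 90.7214 = 46.5143.
The triangle = ½ × 48.9624 × 46.5143 = 1138.73.

1138.73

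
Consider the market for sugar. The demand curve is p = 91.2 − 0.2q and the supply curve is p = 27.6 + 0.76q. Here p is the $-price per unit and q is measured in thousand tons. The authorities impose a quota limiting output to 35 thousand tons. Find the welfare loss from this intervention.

$468.75 thousand

Competitive equilibrium: 91.2 − 0.2q = 27.6 + 0.76q → q* = 66.25, p* = 77.95.
At q = 35: demand price = 91.2 − 0.2·35 = 84.2; supply price = 27.6 + 0.76·35 = 54.2.
Δq = 66.25 − 35 = 31.25; wedge = 84.2 − 54.2 = 30.
Welfare loss = ½ × 31.25 × 30 = $468.75 thousand.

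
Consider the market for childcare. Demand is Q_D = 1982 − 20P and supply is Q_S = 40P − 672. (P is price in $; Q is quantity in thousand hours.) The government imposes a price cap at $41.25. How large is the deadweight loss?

In inverse form: demand P = 99.1 − 0.05Q, supply P = 16.8 + 0.025Q.
Competitive equilibrium: 99.1 − 0.05Q = 16.8 + 0.025Q → Q* = 1097.3333, P* = 44.2333.
At the ceiling P = 41.25, quantity supplied = (41.25 − 16.8)/0.025 = 978.
Willingness to pay at Q' = 978: 99.1 − 0.05·978 = 50.2.
ΔQ = 1097.3333 − 978 = 119.3333; wedge = 50.2 − 41.25 = 8.95.
Welfare loss = ½ × 119.3333 × 8.95 = $534.02 thousand.

$534.02 thousand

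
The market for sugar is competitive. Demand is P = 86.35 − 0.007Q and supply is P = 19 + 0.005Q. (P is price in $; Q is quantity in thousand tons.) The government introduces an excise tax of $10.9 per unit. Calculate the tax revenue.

Competitive equilibrium: 86.35 − 0.007Q = 19 + 0.005Q → Q* = 5612.5, P* = 47.0625.
With the tax, the buyer price exceeds the seller price by 10.9: (86.35 − 0.007Q) − (19 + 0.005Q) = 10.9 → Q' = 4704.1667.
Tax revenue = 10.9 × 4704.1667 = $51275.42 thousand.

$51275.42 thousand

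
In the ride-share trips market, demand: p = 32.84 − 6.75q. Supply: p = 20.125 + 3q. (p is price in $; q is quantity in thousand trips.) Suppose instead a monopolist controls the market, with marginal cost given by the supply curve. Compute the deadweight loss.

Competitive equilibrium: 32.84 − 6.75q = 20.125 + 3q → q* = 1.3041, p* = 24.0373.
Marginal revenue: MR = 32.84 − 13.5q. Set MR = MC: 32.84 − 13.5q = 20.125 + 3q → q_m = 0.7706.
Price p_m = 32.84 − 6.75·0.7706 = 27.6385; MC(q_m) = 20.125 + 3·0.7706 = 22.4368.
Competitive q* = 1.3041, so Δq = 0.5335; wedge = 27.6385 − 22.4368 = 5.2017.
Welfare loss = ½ × 0.5335 × 5.2017 = $1.39 thousand.

$1.39 thousand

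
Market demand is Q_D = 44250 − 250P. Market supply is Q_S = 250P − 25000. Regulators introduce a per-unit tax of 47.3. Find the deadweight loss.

In inverse form: demand P = 177 − 0.004Q, supply P = 100 + 0.004Q.
Competitive equilibrium: 177 − 0.004Q = 100 + 0.004Q → Q* = 9625, P* = 138.5.
With the tax, the buyer price exceeds the seller price by 47.3: (177 − 0.004Q) − (100 + 0.004Q) = 47.3 → Q' = 3712.5.
ΔQ = 9625 − 3712.5 = 5912.5; the wedge equals the tax, 47.3.
DWL = ½ × 5912.5 × 47.3 = 139830.625.

139830.625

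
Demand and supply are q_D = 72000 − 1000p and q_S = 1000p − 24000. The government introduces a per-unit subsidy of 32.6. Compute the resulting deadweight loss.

In inverse form: demand p = 72 − 0.001q, supply p = 24 + 0.001q.
Competitive equilibrium: 72 − 0.001q = 24 + 0.001q → q* = 24000, p* = 48.
The subsidy lowers effective supply by 32.6: p = 0.001q − 8.6.
New quantity: 72 − 0.001q = 0.001q − 8.6 → q' = 40300.
Overproduction Δq = 40300 − 24000 = 16300; wedge = subsidy = 32.6.
The triangle = ½ × 16300 × 32.6 = 265690.

265690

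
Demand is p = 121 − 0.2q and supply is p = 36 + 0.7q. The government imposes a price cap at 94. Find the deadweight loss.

Competitive equilibrium: 121 − 0.2q = 36 + 0.7q → q* = 94.4444, p* = 102.1111.
At the ceiling p = 94, quantity supplied = (94 − 36)/0.7 = 82.8571.
Willingness to pay at q' = 82.8571: 121 − 0.2·82.8571 = 104.4286.
Δq = 94.4444 − 82.8571 = 11.5873; wedge = 104.4286 − 94 = 10.4286.
Deadweight loss = ½ × 11.5873 × 10.4286 = 60.42.

60.42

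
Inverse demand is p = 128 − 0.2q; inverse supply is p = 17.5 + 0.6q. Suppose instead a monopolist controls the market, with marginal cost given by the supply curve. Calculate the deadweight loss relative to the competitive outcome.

Competitive equilibrium: 128 − 0.2q = 17.5 + 0.6q → q* = 138.125, p* = 100.375.
Marginal revenue: MR = 128 − 0.4q. Set MR = MC: 128 − 0.4q = 17.5 + 0.6q → q_m = 110.5.
Price p_m = 128 − 0.2·110.5 = 105.9; MC(q_m) = 17.5 + 0.6·110.5 = 83.8.
Competitive q* = 138.125, so Δq = 27.625; wedge = 105.9 − 83.8 = 22.1.
Welfare loss = ½ × 27.625 × 22.1 = 305.26.

305.26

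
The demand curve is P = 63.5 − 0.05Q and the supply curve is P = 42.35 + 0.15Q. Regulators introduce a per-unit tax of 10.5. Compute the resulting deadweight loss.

Competitive equilibrium: 63.5 − 0.05Q = 42.35 + 0.15Q → Q* = 105.75, P* = 58.2125.
With the tax, the buyer price exceeds the seller price by 10.5: (63.5 − 0.05Q) − (42.35 + 0.15Q) = 10.5 → Q' = 53.25.
ΔQ = 105.75 − 53.25 = 52.5; the wedge equals the tax, 10.5.
Deadweight loss = ½ × 52.5 × 10.5 = 275.625.

275.625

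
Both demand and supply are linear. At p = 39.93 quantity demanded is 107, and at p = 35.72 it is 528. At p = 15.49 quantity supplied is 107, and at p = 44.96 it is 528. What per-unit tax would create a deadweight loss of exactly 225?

6

Demand slope = (35.72 − 39.93)/(528 − 107) = −0.01, so p = 41 − 0.01q.
Supply slope = (44.96 − 15.49)/(528 − 107) = 0.07, so p = 8 + 0.07q.
Competitive equilibrium: 41 − 0.01q = 8 + 0.07q → q* = 412.5, p* = 36.875.
A tax t gives Δq = t/0.08 and wedge t, so DWL = t²/0.16.
t²/0.16 = 225 → t² = 36 → t = 6.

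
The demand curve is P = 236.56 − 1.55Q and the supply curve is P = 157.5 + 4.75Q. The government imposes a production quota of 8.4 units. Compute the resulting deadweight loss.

54.23

Competitive equilibrium: 236.56 − 1.55Q = 157.5 + 4.75Q → Q* = 12.5492, P* = 217.1087.
At Q = 8.4: demand price = 236.56 − 1.55·8.4 = 223.54; supply price = 157.5 + 4.75·8.4 = 197.4.
ΔQ = 12.5492 − 8.4 = 4.1492; wedge = 223.54 − 197.4 = 26.14.
The triangle = ½ × 4.1492 × 26.14 = 54.23.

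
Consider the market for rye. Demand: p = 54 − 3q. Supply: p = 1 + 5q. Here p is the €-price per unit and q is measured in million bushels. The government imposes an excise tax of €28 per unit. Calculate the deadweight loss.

€49 million

Competitive equilibrium: 54 − 3q = 1 + 5q → q* = 6.625, p* = 34.125.
With the tax, the buyer price exceeds the seller price by 28: (54 − 3q) − (1 + 5q) = 28 → q' = 3.125.
Δq = 6.625 − 3.125 = 3.5; the wedge equals the tax, 28.
Welfare loss = ½ × 3.5 × 28 = €49 million.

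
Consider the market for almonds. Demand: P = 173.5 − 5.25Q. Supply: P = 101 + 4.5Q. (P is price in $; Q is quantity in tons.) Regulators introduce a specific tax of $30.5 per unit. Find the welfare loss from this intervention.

$47.71

Competitive equilibrium: 173.5 − 5.25Q = 101 + 4.5Q → Q* = 7.4359, P* = 134.4615.
With the tax, the buyer price exceeds the seller price by 30.5: (173.5 − 5.25Q) − (101 + 4.5Q) = 30.5 → Q' = 4.3077.
ΔQ = 7.4359 − 4.3077 = 3.1282; the wedge equals the tax, 30.5.
DWL = ½ × 3.1282 × 30.5 = $47.71.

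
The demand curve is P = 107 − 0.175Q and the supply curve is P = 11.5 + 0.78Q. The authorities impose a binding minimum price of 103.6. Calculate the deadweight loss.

Competitive equilibrium: 107 − 0.175Q = 11.5 + 0.78Q → Q* = 100, P* = 89.5.
At the floor P = 103.6, quantity demanded = (107 − 103.6)/0.175 = 19.4286.
Sellers' marginal cost at Q' = 19.4286: 11.5 + 0.78·19.4286 = 26.6543.
ΔQ = 100 − 19.4286 = 80.5714; wedge = 103.6 − 26.6543 = 76.9457.
DWL = ½ × 80.5714 × 76.9457 = 3099.81.

3099.81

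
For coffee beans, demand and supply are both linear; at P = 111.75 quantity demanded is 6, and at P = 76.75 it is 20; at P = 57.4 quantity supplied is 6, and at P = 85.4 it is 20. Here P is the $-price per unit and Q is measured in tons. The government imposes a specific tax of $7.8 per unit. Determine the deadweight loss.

$6.76

Demand slope = (76.75 − 111.75)/(20 − 6) = −2.5, so P = 126.75 − 2.5Q.
Supply slope = (85.4 − 57.4)/(20 − 6) = 2, so P = 45.4 + 2Q.
Competitive equilibrium: 126.75 − 2.5Q = 45.4 + 2Q → Q* = 18.0778, P* = 81.5556.
With the tax, the buyer price exceeds the seller price by 7.8: (126.75 − 2.5Q) − (45.4 + 2Q) = 7.8 → Q' = 16.3444.
ΔQ = 18.0778 − 16.3444 = 1.7334; the wedge equals the tax, 7.8.
The triangle = ½ × 1.7334 × 7.8 = $6.76.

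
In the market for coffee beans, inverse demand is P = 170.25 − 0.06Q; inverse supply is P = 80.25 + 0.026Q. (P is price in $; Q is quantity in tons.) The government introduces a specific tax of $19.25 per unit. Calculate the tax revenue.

$15836.48

Competitive equilibrium: 170.25 − 0.06Q = 80.25 + 0.026Q → Q* = 1046.5116, P* = 107.4593.
With the tax, the buyer price exceeds the seller price by 19.25: (170.25 − 0.06Q) − (80.25 + 0.026Q) = 19.25 → Q' = 822.6744.
Tax revenue = 19.25 × 822.6744 = $15836.48.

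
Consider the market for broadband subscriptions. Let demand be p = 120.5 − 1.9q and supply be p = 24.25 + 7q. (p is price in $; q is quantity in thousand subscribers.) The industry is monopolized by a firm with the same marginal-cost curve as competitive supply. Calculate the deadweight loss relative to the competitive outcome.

Competitive equilibrium: 120.5 − 1.9q = 24.25 + 7q → q* = 10.8146, p* = 99.9522.
Marginal revenue: MR = 120.5 − 3.8q. Set MR = MC: 120.5 − 3.8q = 24.25 + 7q → q_m = 8.912.
Price p_m = 120.5 − 1.9·8.912 = 103.5672; MC(q_m) = 24.25 + 7·8.912 = 86.634.
Competitive q* = 10.8146, so Δq = 1.9026; wedge = 103.5672 − 86.634 = 16.9332.
The triangle = ½ × 1.9026 × 16.9332 = $16.11 thousand.

$16.11 thousand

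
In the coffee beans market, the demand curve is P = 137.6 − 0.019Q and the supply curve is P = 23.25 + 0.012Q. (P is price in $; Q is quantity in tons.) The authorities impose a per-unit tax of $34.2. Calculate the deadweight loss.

Competitive equilibrium: 137.6 − 0.019Q = 23.25 + 0.012Q → Q* = 3688.7097, P* = 67.5145.
With the tax, the buyer price exceeds the seller price by 34.2: (137.6 − 0.019Q) − (23.25 + 0.012Q) = 34.2 → Q' = 2585.4839.
ΔQ = 3688.7097 − 2585.4839 = 1103.2258; the wedge equals the tax, 34.2.
The triangle = ½ × 1103.2258 × 34.2 = $18865.16.

$18865.16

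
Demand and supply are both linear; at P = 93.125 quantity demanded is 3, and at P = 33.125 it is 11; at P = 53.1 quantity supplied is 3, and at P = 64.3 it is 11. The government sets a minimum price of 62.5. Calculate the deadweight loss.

0.76

Demand slope = (33.125 − 93.125)/(11 − 3) = −7.5, so P = 115.625 − 7.5Q.
Supply slope = (64.3 − 53.1)/(11 − 3) = 1.4, so P = 48.9 + 1.4Q.
Competitive equilibrium: 115.625 − 7.5Q = 48.9 + 1.4Q → Q* = 7.4972, P* = 59.3961.
At the floor P = 62.5, quantity demanded = (115.625 − 62.5)/7.5 = 7.0833.
Sellers' marginal cost at Q' = 7.0833: 48.9 + 1.4·7.0833 = 58.8166.
ΔQ = 7.4972 − 7.0833 = 0.4139; wedge = 62.5 − 58.8166 = 3.6834.
The triangle = ½ × 0.4139 × 3.6834 = 0.76.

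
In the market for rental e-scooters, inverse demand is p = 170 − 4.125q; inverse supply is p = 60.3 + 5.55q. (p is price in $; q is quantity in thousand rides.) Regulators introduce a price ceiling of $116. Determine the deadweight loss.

Competitive equilibrium: 170 − 4.125q = 60.3 + 5.55q → q* = 11.3385, p* = 123.2287.
At the ceiling p = 116, quantity supplied = (116 − 60.3)/5.55 = 10.036.
Willingness to pay at q' = 10.036: 170 − 4.125·10.036 = 128.6015.
Δq = 11.3385 − 10.036 = 1.3025; wedge = 128.6015 − 116 = 12.6015.
DWL = ½ × 1.3025 × 12.6015 = $8.21 thousand.

$8.21 thousand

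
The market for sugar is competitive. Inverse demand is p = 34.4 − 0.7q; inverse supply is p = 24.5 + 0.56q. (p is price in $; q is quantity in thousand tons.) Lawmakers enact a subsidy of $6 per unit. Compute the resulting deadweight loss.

Competitive equilibrium: 34.4 − 0.7q = 24.5 + 0.56q → q* = 7.8571, p* = 28.9.
The subsidy lowers effective supply by 6: p = 18.5 + 0.56q.
New quantity: 34.4 − 0.7q = 18.5 + 0.56q → q' = 12.619.
Overproduction Δq = 12.619 − 7.8571 = 4.7619; wedge = subsidy = 6.
Welfare loss = ½ × 4.7619 × 6 = $14.29 thousand.

$14.29 thousand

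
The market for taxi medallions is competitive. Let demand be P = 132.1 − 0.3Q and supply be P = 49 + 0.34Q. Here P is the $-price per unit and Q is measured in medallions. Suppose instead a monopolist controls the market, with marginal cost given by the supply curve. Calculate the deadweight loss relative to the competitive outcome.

$549.51

Competitive equilibrium: 132.1 − 0.3Q = 49 + 0.34Q → Q* = 129.8438, P* = 93.1469.
Marginal revenue: MR = 132.1 − 0.6Q. Set MR = MC: 132.1 − 0.6Q = 49 + 0.34Q → Q_m = 88.4043.
Price P_m = 132.1 − 0.3·88.4043 = 105.5787; MC(Q_m) = 49 + 0.34·88.4043 = 79.0575.
Competitive Q* = 129.8438, so ΔQ = 41.4395; wedge = 105.5787 − 79.0575 = 26.5212.
DWL = ½ × 41.4395 × 26.5212 = $549.51.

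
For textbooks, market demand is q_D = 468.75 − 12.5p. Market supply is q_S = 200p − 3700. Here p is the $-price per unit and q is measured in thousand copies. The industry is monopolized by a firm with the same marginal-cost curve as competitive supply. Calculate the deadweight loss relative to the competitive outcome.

$499.20 thousand

In inverse form: demand p = 37.5 − 0.08q, supply p = 18.5 + 0.005q.
Competitive equilibrium: 37.5 − 0.08q = 18.5 + 0.005q → q* = 223.52941, p* = 19.61765.
Marginal revenue: MR = 37.5 − 0.16q. Set MR = MC: 37.5 − 0.16q = 18.5 + 0.005q → q_m = 115.15152.
Price p_m = 37.5 − 0.08·115.15152 = 28.28788; MC(q_m) = 18.5 + 0.005·115.15152 = 19.07576.
Competitive q* = 223.52941, so Δq = 108.37789; wedge = 28.28788 − 19.07576 = 9.21212.
DWL = ½ × 108.37789 × 9.21212 = $499.20 thousand.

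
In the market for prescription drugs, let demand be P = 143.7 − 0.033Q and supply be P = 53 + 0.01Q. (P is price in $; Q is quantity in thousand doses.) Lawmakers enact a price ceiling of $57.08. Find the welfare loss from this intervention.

$62230.24 thousand

Competitive equilibrium: 143.7 − 0.033Q = 53 + 0.01Q → Q* = 2109.3023, P* = 74.093.
At the ceiling P = 57.08, quantity supplied = (57.08 − 53)/0.01 = 408.
Willingness to pay at Q' = 408: 143.7 − 0.033·408 = 130.236.
ΔQ = 2109.3023 − 408 = 1701.3023; wedge = 130.236 − 57.08 = 73.156.
DWL = ½ × 1701.3023 × 73.156 = $62230.24 thousand.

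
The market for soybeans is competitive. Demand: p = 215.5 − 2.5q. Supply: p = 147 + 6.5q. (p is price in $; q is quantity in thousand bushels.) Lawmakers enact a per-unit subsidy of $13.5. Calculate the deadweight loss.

$10.125 thousand

Competitive equilibrium: 215.5 − 2.5q = 147 + 6.5q → q* = 7.6111, p* = 196.4722.
The subsidy lowers effective supply by 13.5: p = 133.5 + 6.5q.
New quantity: 215.5 − 2.5q = 133.5 + 6.5q → q' = 9.1111.
Overproduction Δq = 9.1111 − 7.6111 = 1.5; wedge = subsidy = 13.5.
Welfare loss = ½ × 1.5 × 13.5 = $10.125 thousand.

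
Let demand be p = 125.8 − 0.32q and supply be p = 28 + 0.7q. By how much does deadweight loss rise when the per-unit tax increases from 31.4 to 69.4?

1877.65

Competitive equilibrium: 125.8 − 0.32q = 28 + 0.7q → q* = 95.8824, p* = 95.1176.
For a per-unit tax t: Δq = t/1.02, so DWL = ½·t·(t/1.02) = t²/2.04.
At t = 31.4: DWL = 483.314. At t = 69.4: DWL = 2360.961.
Increase = 2360.961 − 483.314 = 1877.65.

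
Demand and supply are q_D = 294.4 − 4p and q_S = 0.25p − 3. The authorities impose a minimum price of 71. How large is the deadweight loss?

In inverse form: demand p = 73.6 − 0.25q, supply p = 12 + 4q.
Competitive equilibrium: 73.6 − 0.25q = 12 + 4q → q* = 14.4941, p* = 69.9765.
At the floor p = 71, quantity demanded = (73.6 − 71)/0.25 = 10.4.
Sellers' marginal cost at q' = 10.4: 12 + 4·10.4 = 53.6.
Δq = 14.4941 − 10.4 = 4.0941; wedge = 71 − 53.6 = 17.4.
Welfare loss = ½ × 4.0941 × 17.4 = 35.62.

35.62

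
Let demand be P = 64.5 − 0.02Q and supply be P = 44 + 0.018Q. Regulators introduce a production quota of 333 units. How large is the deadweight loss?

810

Competitive equilibrium: 64.5 − 0.02Q = 44 + 0.018Q → Q* = 539.4737, P* = 53.7105.
At Q = 333: demand price = 64.5 − 0.02·333 = 57.84; supply price = 44 + 0.018·333 = 49.994.
ΔQ = 539.4737 − 333 = 206.4737; wedge = 57.84 − 49.994 = 7.846.
Welfare loss = ½ × 206.4737 × 7.846 = 810.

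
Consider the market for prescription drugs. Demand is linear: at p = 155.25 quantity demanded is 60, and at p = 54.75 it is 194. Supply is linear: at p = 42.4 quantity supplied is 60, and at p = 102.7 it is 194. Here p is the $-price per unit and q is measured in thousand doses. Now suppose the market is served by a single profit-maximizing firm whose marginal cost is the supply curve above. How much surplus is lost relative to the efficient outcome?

$2106.11 thousand

Demand slope = (54.75 − 155.25)/(194 − 60) = −0.75, so p = 200.25 − 0.75q.
Supply slope = (102.7 − 42.4)/(194 − 60) = 0.45, so p = 15.4 + 0.45q.
Competitive equilibrium: 200.25 − 0.75q = 15.4 + 0.45q → q* = 154.0417, p* = 84.7188.
Marginal revenue: MR = 200.25 − 1.5q. Set MR = MC: 200.25 − 1.5q = 15.4 + 0.45q → q_m = 94.7949.
Price p_m = 200.25 − 0.75·94.7949 = 129.1538; MC(q_m) = 15.4 + 0.45·94.7949 = 58.0577.
Competitive q* = 154.0417, so Δq = 59.2468; wedge = 129.1538 − 58.0577 = 71.0961.
DWL = ½ × 59.2468 × 71.0961 = $2106.11 thousand.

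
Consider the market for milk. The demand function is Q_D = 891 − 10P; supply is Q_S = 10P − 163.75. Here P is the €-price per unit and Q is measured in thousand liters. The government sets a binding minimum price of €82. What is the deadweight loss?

In inverse form: demand P = 89.1 − 0.1Q, supply P = 16.375 + 0.1Q.
Competitive equilibrium: 89.1 − 0.1Q = 16.375 + 0.1Q → Q* = 363.625, P* = 52.7375.
At the floor P = 82, quantity demanded = (89.1 − 82)/0.1 = 71.
Sellers' marginal cost at Q' = 71: 16.375 + 0.1·71 = 23.475.
ΔQ = 363.625 − 71 = 292.625; wedge = 82 − 23.475 = 58.525.
The triangle = ½ × 292.625 × 58.525 = €8562.94 thousand.

€8562.94 thousand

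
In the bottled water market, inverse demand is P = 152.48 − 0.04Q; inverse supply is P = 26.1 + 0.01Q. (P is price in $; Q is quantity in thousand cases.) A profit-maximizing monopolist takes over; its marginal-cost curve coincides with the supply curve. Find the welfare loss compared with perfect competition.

$31549.44 thousand

Competitive equilibrium: 152.48 − 0.04Q = 26.1 + 0.01Q → Q* = 2527.6, P* = 51.376.
Marginal revenue: MR = 152.48 − 0.08Q. Set MR = MC: 152.48 − 0.08Q = 26.1 + 0.01Q → Q_m = 1404.22222.
Price P_m = 152.48 − 0.04·1404.22222 = 96.31111; MC(Q_m) = 26.1 + 0.01·1404.22222 = 40.14222.
Competitive Q* = 2527.6, so ΔQ = 1123.37778; wedge = 96.31111 − 40.14222 = 56.16889.
Deadweight loss = ½ × 1123.37778 × 56.16889 = $31549.44 thousand.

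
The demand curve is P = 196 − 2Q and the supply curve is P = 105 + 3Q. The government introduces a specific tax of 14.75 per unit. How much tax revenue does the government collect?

224.94

Competitive equilibrium: 196 − 2Q = 105 + 3Q → Q* = 18.2, P* = 159.6.
With the tax, the buyer price exceeds the seller price by 14.75: (196 − 2Q) − (105 + 3Q) = 14.75 → Q' = 15.25.
Tax revenue = 14.75 × 15.25 = 224.94.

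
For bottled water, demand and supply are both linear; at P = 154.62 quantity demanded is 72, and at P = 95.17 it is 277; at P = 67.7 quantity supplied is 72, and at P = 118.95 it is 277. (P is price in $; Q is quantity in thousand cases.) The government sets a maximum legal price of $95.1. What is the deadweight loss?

$712.30 thousand

Demand slope = (95.17 − 154.62)/(277 − 72) = −0.29, so P = 175.5 − 0.29Q.
Supply slope = (118.95 − 67.7)/(277 − 72) = 0.25, so P = 49.7 + 0.25Q.
Competitive equilibrium: 175.5 − 0.29Q = 49.7 + 0.25Q → Q* = 232.963, P* = 107.9407.
At the ceiling P = 95.1, quantity supplied = (95.1 − 49.7)/0.25 = 181.6.
Willingness to pay at Q' = 181.6: 175.5 − 0.29·181.6 = 122.836.
ΔQ = 232.963 − 181.6 = 51.363; wedge = 122.836 − 95.1 = 27.736.
Welfare loss = ½ × 51.363 × 27.736 = $712.30 thousand.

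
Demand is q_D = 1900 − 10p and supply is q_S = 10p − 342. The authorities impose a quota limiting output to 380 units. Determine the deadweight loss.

15920.10

In inverse form: demand p = 190 − 0.1q, supply p = 34.2 + 0.1q.
Competitive equilibrium: 190 − 0.1q = 34.2 + 0.1q → q* = 779, p* = 112.1.
At q = 380: demand price = 190 − 0.1·380 = 152; supply price = 34.2 + 0.1·380 = 72.2.
Δq = 779 − 380 = 399; wedge = 152 − 72.2 = 79.8.
The triangle = ½ × 399 × 79.8 = 15920.10.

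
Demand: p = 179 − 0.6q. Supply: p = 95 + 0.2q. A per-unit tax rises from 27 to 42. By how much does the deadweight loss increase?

Competitive equilibrium: 179 − 0.6q = 95 + 0.2q → q* = 105, p* = 116.
For a per-unit tax t: Δq = t/0.8, so DWL = ½·t·(t/0.8) = t²/1.6.
At t = 27: DWL = 455.625. At t = 42: DWL = 1102.5.
Increase = 1102.5 − 455.625 = 646.875.

646.875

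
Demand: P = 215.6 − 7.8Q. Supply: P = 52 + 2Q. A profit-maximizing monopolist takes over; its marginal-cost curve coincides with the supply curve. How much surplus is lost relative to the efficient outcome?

268.21

Competitive equilibrium: 215.6 − 7.8Q = 52 + 2Q → Q* = 16.6939, P* = 85.3878.
Marginal revenue: MR = 215.6 − 15.6Q. Set MR = MC: 215.6 − 15.6Q = 52 + 2Q → Q_m = 9.2955.
Price P_m = 215.6 − 7.8·9.2955 = 143.0951; MC(Q_m) = 52 + 2·9.2955 = 70.591.
Competitive Q* = 16.6939, so ΔQ = 7.3984; wedge = 143.0951 − 70.591 = 72.5041.
Welfare loss = ½ × 7.3984 × 72.5041 = 268.21.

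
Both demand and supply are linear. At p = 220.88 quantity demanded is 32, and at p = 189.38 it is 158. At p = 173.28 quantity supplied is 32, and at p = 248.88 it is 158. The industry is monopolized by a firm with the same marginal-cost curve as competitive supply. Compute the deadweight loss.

Demand slope = (189.38 − 220.88)/(158 − 32) = −0.25, so p = 228.88 − 0.25q.
Supply slope = (248.88 − 173.28)/(158 − 32) = 0.6, so p = 154.08 + 0.6q.
Competitive equilibrium: 228.88 − 0.25q = 154.08 + 0.6q → q* = 88, p* = 206.88.
Marginal revenue: MR = 228.88 − 0.5q. Set MR = MC: 228.88 − 0.5q = 154.08 + 0.6q → q_m = 68.
Price p_m = 228.88 − 0.25·68 = 211.88; MC(q_m) = 154.08 + 0.6·68 = 194.88.
Competitive q* = 88, so Δq = 20; wedge = 211.88 − 194.88 = 17.
Deadweight loss = ½ × 20 × 17 = 170.

170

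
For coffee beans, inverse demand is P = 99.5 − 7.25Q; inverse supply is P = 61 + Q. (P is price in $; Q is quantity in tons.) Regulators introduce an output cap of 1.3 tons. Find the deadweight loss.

Competitive equilibrium: 99.5 − 7.25Q = 61 + Q → Q* = 4.66667, P* = 65.66667.
At Q = 1.3: demand price = 99.5 − 7.25·1.3 = 90.075; supply price = 61 + 1·1.3 = 62.3.
ΔQ = 4.66667 − 1.3 = 3.36667; wedge = 90.075 − 62.3 = 27.775.
DWL = ½ × 3.36667 × 27.775 = $46.75.

$46.75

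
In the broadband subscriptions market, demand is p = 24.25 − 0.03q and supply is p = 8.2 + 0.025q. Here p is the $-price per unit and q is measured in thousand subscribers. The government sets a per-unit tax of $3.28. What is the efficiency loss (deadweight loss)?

Competitive equilibrium: 24.25 − 0.03q = 8.2 + 0.025q → q* = 291.8182, p* = 15.4955.
With the tax, the buyer price exceeds the seller price by 3.28: (24.25 − 0.03q) − (8.2 + 0.025q) = 3.28 → q' = 232.1818.
Δq = 291.8182 − 232.1818 = 59.6364; the wedge equals the tax, 3.28.
Welfare loss = ½ × 59.6364 × 3.28 = $97.80 thousand.

$97.80 thousand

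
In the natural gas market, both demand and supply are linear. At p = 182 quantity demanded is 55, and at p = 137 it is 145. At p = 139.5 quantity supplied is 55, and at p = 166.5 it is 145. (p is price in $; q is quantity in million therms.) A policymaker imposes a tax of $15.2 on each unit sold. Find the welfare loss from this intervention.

Demand slope = (137 − 182)/(145 − 55) = −0.5, so p = 209.5 − 0.5q.
Supply slope = (166.5 − 139.5)/(145 − 55) = 0.3, so p = 123 + 0.3q.
Competitive equilibrium: 209.5 − 0.5q = 123 + 0.3q → q* = 108.125, p* = 155.4375.
With the tax, the buyer price exceeds the seller price by 15.2: (209.5 − 0.5q) − (123 + 0.3q) = 15.2 → q' = 89.125.
Δq = 108.125 − 89.125 = 19; the wedge equals the tax, 15.2.
Deadweight loss = ½ × 19 × 15.2 = $144.40 million.

$144.40 million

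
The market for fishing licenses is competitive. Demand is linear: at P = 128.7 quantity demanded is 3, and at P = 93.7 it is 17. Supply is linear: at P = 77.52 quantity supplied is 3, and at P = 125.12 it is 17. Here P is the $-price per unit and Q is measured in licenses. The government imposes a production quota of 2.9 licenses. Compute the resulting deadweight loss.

$227.13

Demand slope = (93.7 − 128.7)/(17 − 3) = −2.5, so P = 136.2 − 2.5Q.
Supply slope = (125.12 − 77.52)/(17 − 3) = 3.4, so P = 67.32 + 3.4Q.
Competitive equilibrium: 136.2 − 2.5Q = 67.32 + 3.4Q → Q* = 11.6746, P* = 107.0136.
At Q = 2.9: demand price = 136.2 − 2.5·2.9 = 128.95; supply price = 67.32 + 3.4·2.9 = 77.18.
ΔQ = 11.6746 − 2.9 = 8.7746; wedge = 128.95 − 77.18 = 51.77.
The triangle = ½ × 8.7746 × 51.77 = $227.13.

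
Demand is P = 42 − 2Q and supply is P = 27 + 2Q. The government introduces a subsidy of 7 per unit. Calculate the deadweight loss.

Competitive equilibrium: 42 − 2Q = 27 + 2Q → Q* = 3.75, P* = 34.5.
The subsidy lowers effective supply by 7: P = 20 + 2Q.
New quantity: 42 − 2Q = 20 + 2Q → Q' = 5.5.
Overproduction ΔQ = 5.5 − 3.75 = 1.75; wedge = subsidy = 7.
Welfare loss = ½ × 1.75 × 7 = 6.125.

6.125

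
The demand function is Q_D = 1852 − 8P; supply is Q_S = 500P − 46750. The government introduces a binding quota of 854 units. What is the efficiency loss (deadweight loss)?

In inverse form: demand P = 231.5 − 0.125Q, supply P = 93.5 + 0.002Q.
Competitive equilibrium: 231.5 − 0.125Q = 93.5 + 0.002Q → Q* = 1086.6142, P* = 95.6732.
At Q = 854: demand price = 231.5 − 0.125·854 = 124.75; supply price = 93.5 + 0.002·854 = 95.208.
ΔQ = 1086.6142 − 854 = 232.6142; wedge = 124.75 − 95.208 = 29.542.
The triangle = ½ × 232.6142 × 29.542 = 3435.94.

3435.94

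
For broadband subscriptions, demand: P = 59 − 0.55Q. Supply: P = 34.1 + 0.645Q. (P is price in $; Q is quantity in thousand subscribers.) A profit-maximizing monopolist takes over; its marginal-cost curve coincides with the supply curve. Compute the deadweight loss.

$25.77 thousand

Competitive equilibrium: 59 − 0.55Q = 34.1 + 0.645Q → Q* = 20.8368, P* = 47.5397.
Marginal revenue: MR = 59 − 1.1Q. Set MR = MC: 59 − 1.1Q = 34.1 + 0.645Q → Q_m = 14.2693.
Price P_m = 59 − 0.55·14.2693 = 51.1519; MC(Q_m) = 34.1 + 0.645·14.2693 = 43.3037.
Competitive Q* = 20.8368, so ΔQ = 6.5675; wedge = 51.1519 − 43.3037 = 7.8482.
Deadweight loss = ½ × 6.5675 × 7.8482 = $25.77 thousand.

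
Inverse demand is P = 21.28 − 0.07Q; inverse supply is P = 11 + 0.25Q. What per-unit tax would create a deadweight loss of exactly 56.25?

6

Competitive equilibrium: 21.28 − 0.07Q = 11 + 0.25Q → Q* = 32.125, P* = 19.0313.
A tax t gives ΔQ = t/0.32 and wedge t, so DWL = t²/0.64.
t²/0.64 = 56.25 → t² = 36 → t = 6.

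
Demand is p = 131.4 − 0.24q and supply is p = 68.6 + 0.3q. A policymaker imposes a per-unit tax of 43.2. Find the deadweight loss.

1728

Competitive equilibrium: 131.4 − 0.24q = 68.6 + 0.3q → q* = 116.2963, p* = 103.4889.
With the tax, the buyer price exceeds the seller price by 43.2: (131.4 − 0.24q) − (68.6 + 0.3q) = 43.2 → q' = 36.2963.
Δq = 116.2963 − 36.2963 = 80; the wedge equals the tax, 43.2.
Welfare loss = ½ × 80 × 43.2 = 1728.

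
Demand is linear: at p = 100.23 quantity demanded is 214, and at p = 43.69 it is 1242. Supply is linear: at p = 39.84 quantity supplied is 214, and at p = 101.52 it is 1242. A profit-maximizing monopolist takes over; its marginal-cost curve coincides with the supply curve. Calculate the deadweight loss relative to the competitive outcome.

3288.04

Demand slope = (43.69 − 100.23)/(1242 − 214) = −0.055, so p = 112 − 0.055q.
Supply slope = (101.52 − 39.84)/(1242 − 214) = 0.06, so p = 27 + 0.06q.
Competitive equilibrium: 112 − 0.055q = 27 + 0.06q → q* = 739.1304, p* = 71.3478.
Marginal revenue: MR = 112 − 0.11q. Set MR = MC: 112 − 0.11q = 27 + 0.06q → q_m = 500.
Price p_m = 112 − 0.055·500 = 84.5; MC(q_m) = 27 + 0.06·500 = 57.
Competitive q* = 739.1304, so Δq = 239.1304; wedge = 84.5 − 57 = 27.5.
The triangle = ½ × 239.1304 × 27.5 = 3288.04.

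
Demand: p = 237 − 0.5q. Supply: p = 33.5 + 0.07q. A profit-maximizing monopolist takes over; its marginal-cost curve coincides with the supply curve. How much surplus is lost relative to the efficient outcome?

Competitive equilibrium: 237 − 0.5q = 33.5 + 0.07q → q* = 357.0175, p* = 58.4912.
Marginal revenue: MR = 237 − q. Set MR = MC: 237 − q = 33.5 + 0.07q → q_m = 190.1869.
Price p_m = 237 − 0.5·190.1869 = 141.9066; MC(q_m) = 33.5 + 0.07·190.1869 = 46.8131.
Competitive q* = 357.0175, so Δq = 166.8306; wedge = 141.9066 − 46.8131 = 95.0935.
Welfare loss = ½ × 166.8306 × 95.0935 = 7932.25.

7932.25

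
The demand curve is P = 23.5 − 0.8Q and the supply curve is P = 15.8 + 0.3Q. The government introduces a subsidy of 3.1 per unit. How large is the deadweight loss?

Competitive equilibrium: 23.5 − 0.8Q = 15.8 + 0.3Q → Q* = 7, P* = 17.9.
The subsidy lowers effective supply by 3.1: P = 12.7 + 0.3Q.
New quantity: 23.5 − 0.8Q = 12.7 + 0.3Q → Q' = 9.8182.
Overproduction ΔQ = 9.8182 − 7 = 2.8182; wedge = subsidy = 3.1.
Deadweight loss = ½ × 2.8182 × 3.1 = 4.37.

4.37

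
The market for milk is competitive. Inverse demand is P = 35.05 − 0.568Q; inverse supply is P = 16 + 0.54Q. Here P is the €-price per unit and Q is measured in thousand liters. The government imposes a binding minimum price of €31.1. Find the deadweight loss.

€58.08 thousand

Competitive equilibrium: 35.05 − 0.568Q = 16 + 0.54Q → Q* = 17.1931, P* = 25.2843.
At the floor P = 31.1, quantity demanded = (35.05 − 31.1)/0.568 = 6.9542.
Sellers' marginal cost at Q' = 6.9542: 16 + 0.54·6.9542 = 19.7553.
ΔQ = 17.1931 − 6.9542 = 10.2389; wedge = 31.1 − 19.7553 = 11.3447.
Deadweight loss = ½ × 10.2389 × 11.3447 = €58.08 thousand.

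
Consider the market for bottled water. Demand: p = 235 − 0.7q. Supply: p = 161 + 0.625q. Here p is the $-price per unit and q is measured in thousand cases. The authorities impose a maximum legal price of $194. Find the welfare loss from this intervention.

Competitive equilibrium: 235 − 0.7q = 161 + 0.625q → q* = 55.8491, p* = 195.9057.
At the ceiling p = 194, quantity supplied = (194 − 161)/0.625 = 52.8.
Willingness to pay at q' = 52.8: 235 − 0.7·52.8 = 198.04.
Δq = 55.8491 − 52.8 = 3.0491; wedge = 198.04 − 194 = 4.04.
Deadweight loss = ½ × 3.0491 × 4.04 = $6.16 thousand.

$6.16 thousand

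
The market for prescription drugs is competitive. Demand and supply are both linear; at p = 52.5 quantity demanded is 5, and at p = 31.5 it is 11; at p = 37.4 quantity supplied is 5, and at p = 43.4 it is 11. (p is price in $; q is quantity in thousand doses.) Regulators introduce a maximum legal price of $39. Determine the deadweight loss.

Demand slope = (31.5 − 52.5)/(11 − 5) = −3.5, so p = 70 − 3.5q.
Supply slope = (43.4 − 37.4)/(11 − 5) = 1, so p = 32.4 + q.
Competitive equilibrium: 70 − 3.5q = 32.4 + q → q* = 8.3556, p* = 40.7556.
At the ceiling p = 39, quantity supplied = (39 − 32.4)/1 = 6.6.
Willingness to pay at q' = 6.6: 70 − 3.5·6.6 = 46.9.
Δq = 8.3556 − 6.6 = 1.7556; wedge = 46.9 − 39 = 7.9.
Welfare loss = ½ × 1.7556 × 7.9 = $6.93 thousand.

$6.93 thousand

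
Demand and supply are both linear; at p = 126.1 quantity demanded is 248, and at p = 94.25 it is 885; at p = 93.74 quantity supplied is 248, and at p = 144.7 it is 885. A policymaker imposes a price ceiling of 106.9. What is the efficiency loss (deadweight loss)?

463.27

Demand slope = (94.25 − 126.1)/(885 − 248) = −0.05, so p = 138.5 − 0.05q.
Supply slope = (144.7 − 93.74)/(885 − 248) = 0.08, so p = 73.9 + 0.08q.
Competitive equilibrium: 138.5 − 0.05q = 73.9 + 0.08q → q* = 496.9231, p* = 113.6538.
At the ceiling p = 106.9, quantity supplied = (106.9 − 73.9)/0.08 = 412.5.
Willingness to pay at q' = 412.5: 138.5 − 0.05·412.5 = 117.875.
Δq = 496.9231 − 412.5 = 84.4231; wedge = 117.875 − 106.9 = 10.975.
Welfare loss = ½ × 84.4231 × 10.975 = 463.27.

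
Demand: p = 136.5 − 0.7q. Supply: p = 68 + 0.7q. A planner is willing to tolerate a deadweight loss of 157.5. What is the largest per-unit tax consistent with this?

21

Competitive equilibrium: 136.5 − 0.7q = 68 + 0.7q → q* = 48.9286, p* = 102.25.
A tax t gives Δq = t/1.4 and wedge t, so DWL = t²/2.8.
t²/2.8 = 157.5 → t² = 441 → t = 21.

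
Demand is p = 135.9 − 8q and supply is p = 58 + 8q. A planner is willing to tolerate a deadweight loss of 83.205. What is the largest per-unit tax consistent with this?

Competitive equilibrium: 135.9 − 8q = 58 + 8q → q* = 4.8688, p* = 96.95.
A tax t gives Δq = t/16 and wedge t, so DWL = t²/32.
t²/32 = 83.205 → t² = 2662.56 → t = 51.6.

51.6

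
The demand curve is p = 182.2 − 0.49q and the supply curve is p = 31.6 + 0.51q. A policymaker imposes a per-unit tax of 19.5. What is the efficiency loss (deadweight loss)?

190.125

Competitive equilibrium: 182.2 − 0.49q = 31.6 + 0.51q → q* = 150.6, p* = 108.406.
With the tax, the buyer price exceeds the seller price by 19.5: (182.2 − 0.49q) − (31.6 + 0.51q) = 19.5 → q' = 131.1.
Δq = 150.6 − 131.1 = 19.5; the wedge equals the tax, 19.5.
Welfare loss = ½ × 19.5 × 19.5 = 190.125.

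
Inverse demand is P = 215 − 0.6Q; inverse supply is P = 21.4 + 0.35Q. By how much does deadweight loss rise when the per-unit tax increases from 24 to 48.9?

Competitive equilibrium: 215 − 0.6Q = 21.4 + 0.35Q → Q* = 203.7895, P* = 92.7263.
For a per-unit tax t: ΔQ = t/0.95, so DWL = ½·t·(t/0.95) = t²/1.9.
At t = 24: DWL = 303.158. At t = 48.9: DWL = 1258.532.
Increase = 1258.532 − 303.158 = 955.37.

955.37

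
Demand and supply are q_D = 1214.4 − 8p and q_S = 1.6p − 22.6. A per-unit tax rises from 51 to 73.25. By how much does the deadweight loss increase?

1843.04

In inverse form: demand p = 151.8 − 0.125q, supply p = 14.125 + 0.625q.
Competitive equilibrium: 151.8 − 0.125q = 14.125 + 0.625q → q* = 183.5667, p* = 128.8542.
For a per-unit tax t: Δq = t/0.75, so DWL = ½·t·(t/0.75) = t²/1.5.
At t = 51: DWL = 1734. At t = 73.25: DWL = 3577.042.
Increase = 3577.042 − 1734 = 1843.04.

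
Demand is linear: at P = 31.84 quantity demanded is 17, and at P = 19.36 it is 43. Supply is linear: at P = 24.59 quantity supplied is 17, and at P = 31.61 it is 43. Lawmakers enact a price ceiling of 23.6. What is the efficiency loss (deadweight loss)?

66.67

Demand slope = (19.36 − 31.84)/(43 − 17) = −0.48, so P = 40 − 0.48Q.
Supply slope = (31.61 − 24.59)/(43 − 17) = 0.27, so P = 20 + 0.27Q.
Competitive equilibrium: 40 − 0.48Q = 20 + 0.27Q → Q* = 26.6667, P* = 27.2.
At the ceiling P = 23.6, quantity supplied = (23.6 − 20)/0.27 = 13.3333.
Willingness to pay at Q' = 13.3333: 40 − 0.48·13.3333 = 33.6.
ΔQ = 26.6667 − 13.3333 = 13.3334; wedge = 33.6 − 23.6 = 10.
The triangle = ½ × 13.3334 × 10 = 66.67.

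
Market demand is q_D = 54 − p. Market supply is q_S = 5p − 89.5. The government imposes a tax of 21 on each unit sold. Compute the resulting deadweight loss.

In inverse form: demand p = 54 − q, supply p = 17.9 + 0.2q.
Competitive equilibrium: 54 − q = 17.9 + 0.2q → q* = 30.0833, p* = 23.9167.
With the tax, the buyer price exceeds the seller price by 21: (54 − q) − (17.9 + 0.2q) = 21 → q' = 12.5833.
Δq = 30.0833 − 12.5833 = 17.5; the wedge equals the tax, 21.
DWL = ½ × 17.5 × 21 = 183.75.

183.75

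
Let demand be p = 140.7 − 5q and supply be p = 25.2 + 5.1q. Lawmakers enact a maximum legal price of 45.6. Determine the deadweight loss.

Competitive equilibrium: 140.7 − 5q = 25.2 + 5.1q → q* = 11.4356, p* = 83.5218.
At the ceiling p = 45.6, quantity supplied = (45.6 − 25.2)/5.1 = 4.
Willingness to pay at q' = 4: 140.7 − 5·4 = 120.7.
Δq = 11.4356 − 4 = 7.4356; wedge = 120.7 − 45.6 = 75.1.
Welfare loss = ½ × 7.4356 × 75.1 = 279.21.

279.21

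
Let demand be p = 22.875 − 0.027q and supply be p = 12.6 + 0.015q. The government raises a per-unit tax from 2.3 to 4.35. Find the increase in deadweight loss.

162.29

Competitive equilibrium: 22.875 − 0.027q = 12.6 + 0.015q → q* = 244.6429, p* = 16.2696.
For a per-unit tax t: Δq = t/0.042, so DWL = ½·t·(t/0.042) = t²/0.084.
At t = 2.3: DWL = 62.976. At t = 4.35: DWL = 225.268.
Increase = 225.268 − 62.976 = 162.29.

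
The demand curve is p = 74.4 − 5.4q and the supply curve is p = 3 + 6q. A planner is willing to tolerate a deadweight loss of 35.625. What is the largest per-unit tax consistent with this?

Competitive equilibrium: 74.4 − 5.4q = 3 + 6q → q* = 6.2632, p* = 40.5789.
A tax t gives Δq = t/11.4 and wedge t, so DWL = t²/22.8.
t²/22.8 = 35.625 → t² = 812.25 → t = 28.5.

28.5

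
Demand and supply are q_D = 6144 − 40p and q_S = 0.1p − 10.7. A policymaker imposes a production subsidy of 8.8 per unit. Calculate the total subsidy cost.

In inverse form: demand p = 153.6 − 0.025q, supply p = 107 + 10q.
Competitive equilibrium: 153.6 − 0.025q = 107 + 10q → q* = 4.6484, p* = 153.4838.
The subsidy lowers effective supply by 8.8: p = 98.2 + 10q.
New quantity: 153.6 − 0.025q = 98.2 + 10q → q' = 5.5262.
Total subsidy cost = 8.8 × 5.5262 = 48.63.

48.63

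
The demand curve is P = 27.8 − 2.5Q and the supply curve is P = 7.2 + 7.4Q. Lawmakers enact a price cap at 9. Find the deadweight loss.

Competitive equilibrium: 27.8 − 2.5Q = 7.2 + 7.4Q → Q* = 2.0808, P* = 22.598.
At the ceiling P = 9, quantity supplied = (9 − 7.2)/7.4 = 0.2432.
Willingness to pay at Q' = 0.2432: 27.8 − 2.5·0.2432 = 27.192.
ΔQ = 2.0808 − 0.2432 = 1.8376; wedge = 27.192 − 9 = 18.192.
DWL = ½ × 1.8376 × 18.192 = 16.71.

16.71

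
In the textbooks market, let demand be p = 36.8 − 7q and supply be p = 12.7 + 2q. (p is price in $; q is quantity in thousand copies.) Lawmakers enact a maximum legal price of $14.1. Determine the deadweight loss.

$17.60 thousand

Competitive equilibrium: 36.8 − 7q = 12.7 + 2q → q* = 2.6778, p* = 18.0556.
At the ceiling p = 14.1, quantity supplied = (14.1 − 12.7)/2 = 0.7.
Willingness to pay at q' = 0.7: 36.8 − 7·0.7 = 31.9.
Δq = 2.6778 − 0.7 = 1.9778; wedge = 31.9 − 14.1 = 17.8.
DWL = ½ × 1.9778 × 17.8 = $17.60 thousand.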